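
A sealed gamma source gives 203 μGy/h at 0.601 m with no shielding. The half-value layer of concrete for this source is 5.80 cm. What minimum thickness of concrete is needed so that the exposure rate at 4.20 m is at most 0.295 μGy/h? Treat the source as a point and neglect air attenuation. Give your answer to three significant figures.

22.1 cm

At 4.20 m, distance alone gives (0.601/4.20)² = 0.02048, so 203 × 0.02048 = 4.157 μGy/h.
Further attenuation needed: 4.157/0.295 = 14.09.
n = log₂(14.09) = 3.817 half-value layers.
Thickness = 3.817 × 5.80 cm = 22.14 cm.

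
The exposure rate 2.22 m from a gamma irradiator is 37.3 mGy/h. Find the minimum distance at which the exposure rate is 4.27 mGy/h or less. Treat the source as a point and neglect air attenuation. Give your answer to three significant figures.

Since intensity falls as 1/r², d₂ = d₁·√(I₁/I₂).
I₁/I₂ = 37.3/4.27 = 8.735, so d₂ = 2.22 × √8.735 = 6.561 m.

6.56 m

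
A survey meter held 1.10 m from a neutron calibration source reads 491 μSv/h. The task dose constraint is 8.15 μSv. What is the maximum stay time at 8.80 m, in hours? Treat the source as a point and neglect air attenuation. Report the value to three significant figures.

1.06 h

Intensity scales as (d₁/d₂)², so rate at 8.80 m:
(1.10/8.80)² = 0.01562, so 491 × 0.01562 = 7.669 μSv/h.
Stay time = 8.15 μSv ÷ 7.669 μSv/h = 1.063 h.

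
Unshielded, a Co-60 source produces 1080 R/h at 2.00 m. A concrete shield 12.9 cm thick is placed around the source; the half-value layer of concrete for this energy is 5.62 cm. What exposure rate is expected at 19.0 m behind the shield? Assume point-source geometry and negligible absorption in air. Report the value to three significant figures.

Distance alone: 1080 × (2.00/19.0)² = 1080 × 0.01108 = 11.97 R/h.
Shield: 12.9/5.62 = 2.295 half-value layers → attenuation 2^(−2.295) = 0.2038.
Combined: 11.97 × 0.2038 = 2.439 R/h.

2.44 R/h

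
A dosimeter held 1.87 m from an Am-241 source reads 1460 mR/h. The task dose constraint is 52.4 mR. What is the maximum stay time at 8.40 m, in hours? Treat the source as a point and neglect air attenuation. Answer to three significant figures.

Using I₁d₁² = I₂d₂², rate at 8.40 m:
(1.87/8.40)² = 0.04956, so 1460 × 0.04956 = 72.36 mR/h.
Stay time = 52.4 mR ÷ 72.36 mR/h = 0.7242 h.

0.724 h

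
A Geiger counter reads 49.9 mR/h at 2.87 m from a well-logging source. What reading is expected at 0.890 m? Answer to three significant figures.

Since intensity falls as 1/r², the rate at 0.890 m is
49.9 × (2.87/0.890)² = 49.9 × 10.40 = 519.0 mR/h.

519 mR/h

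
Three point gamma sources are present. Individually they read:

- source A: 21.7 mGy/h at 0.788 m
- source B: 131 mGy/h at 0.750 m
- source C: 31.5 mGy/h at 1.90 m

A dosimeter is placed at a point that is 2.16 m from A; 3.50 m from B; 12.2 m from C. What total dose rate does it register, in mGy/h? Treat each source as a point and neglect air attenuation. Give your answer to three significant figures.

By superposition, sum each source's inverse-square contribution:
A: 21.7 × (0.788/2.16)² = 2.888 mGy/h
B: 131 × (0.750/3.50)² = 6.015 mGy/h
C: 31.5 × (1.90/12.2)² = 0.7640 mGy/h
Total = 2.888 + 6.015 + 0.7640 = 9.667 mGy/h.

9.67 mGy/h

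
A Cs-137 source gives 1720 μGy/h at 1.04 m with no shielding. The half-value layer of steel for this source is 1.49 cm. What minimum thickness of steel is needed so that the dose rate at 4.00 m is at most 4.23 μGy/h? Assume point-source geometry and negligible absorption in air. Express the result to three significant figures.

At 4.00 m, distance alone gives (1.04/4.00)² = 0.06760, so 1720 × 0.06760 = 116.3 μGy/h.
Further attenuation needed: 116.3/4.23 = 27.49.
n = log₂(27.49) = 4.781 half-value layers.
Thickness = 4.781 × 1.49 cm = 7.124 cm.

7.12 cm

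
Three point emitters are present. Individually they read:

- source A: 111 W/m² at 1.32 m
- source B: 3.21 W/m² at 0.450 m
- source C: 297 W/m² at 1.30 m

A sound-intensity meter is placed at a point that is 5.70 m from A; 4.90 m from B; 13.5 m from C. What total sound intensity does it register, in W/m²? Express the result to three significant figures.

8.73 W/m²

Each source contributes Iᵢ·(dᵢ/rᵢ)²; contributions add.
A: 111 × (1.32/5.70)² = 5.953 W/m²
B: 3.21 × (0.450/4.90)² = 0.02707 W/m²
C: 297 × (1.30/13.5)² = 2.754 W/m²
Total = 5.953 + 0.02707 + 2.754 = 8.734 W/m².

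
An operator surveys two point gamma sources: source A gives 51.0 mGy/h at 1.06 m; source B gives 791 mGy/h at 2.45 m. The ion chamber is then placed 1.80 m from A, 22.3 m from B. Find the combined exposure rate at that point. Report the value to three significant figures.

By superposition, sum each source's inverse-square contribution:
A: 51.0 × (1.06/1.80)² = 17.69 mGy/h
B: 791 × (2.45/22.3)² = 9.548 mGy/h
Total = 17.69 + 9.548 = 27.24 mGy/h.

27.2 mGy/h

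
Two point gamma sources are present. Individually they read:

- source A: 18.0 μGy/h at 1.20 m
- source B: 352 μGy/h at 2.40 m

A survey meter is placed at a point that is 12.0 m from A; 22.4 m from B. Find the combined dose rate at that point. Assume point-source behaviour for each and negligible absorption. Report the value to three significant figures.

By superposition, sum each source's inverse-square contribution:
A: 18.0 × (1.20/12.0)² = 0.1800 μGy/h
B: 352 × (2.40/22.4)² = 4.041 μGy/h
Total = 0.1800 + 4.041 = 4.221 μGy/h.

4.22 μGy/h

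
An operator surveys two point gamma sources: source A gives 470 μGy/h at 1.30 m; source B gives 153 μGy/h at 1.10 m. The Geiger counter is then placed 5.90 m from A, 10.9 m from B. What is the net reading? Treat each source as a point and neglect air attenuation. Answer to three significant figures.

24.4 μGy/h

Each source contributes Iᵢ·(dᵢ/rᵢ)²; contributions add.
A: 470 × (1.30/5.90)² = 22.82 μGy/h
B: 153 × (1.10/10.9)² = 1.558 μGy/h
Total = 22.82 + 1.558 = 24.38 μGy/h.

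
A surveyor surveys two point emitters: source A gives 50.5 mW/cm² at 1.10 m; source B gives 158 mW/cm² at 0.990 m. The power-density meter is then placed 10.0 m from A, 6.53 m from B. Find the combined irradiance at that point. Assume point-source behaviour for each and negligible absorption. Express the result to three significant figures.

By superposition, sum each source's inverse-square contribution:
A: 50.5 × (1.10/10.0)² = 0.6111 mW/cm²
B: 158 × (0.990/6.53)² = 3.632 mW/cm²
Total = 0.6111 + 3.632 = 4.243 mW/cm².

4.24 mW/cm²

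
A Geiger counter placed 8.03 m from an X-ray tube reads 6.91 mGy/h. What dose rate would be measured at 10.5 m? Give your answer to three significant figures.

Applying the 1/r² law, scaling from 8.03 m to 10.5 m:
6.91 × (8.03/10.5)² = 6.91 × 0.5849 = 4.042 mGy/h.

4.04 mGy/h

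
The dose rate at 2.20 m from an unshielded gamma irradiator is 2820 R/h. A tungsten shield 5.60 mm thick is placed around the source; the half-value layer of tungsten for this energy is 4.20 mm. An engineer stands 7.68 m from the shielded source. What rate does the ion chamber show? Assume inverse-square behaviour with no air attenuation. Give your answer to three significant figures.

91.8 R/h

Distance alone: (2.20/7.68)² = 0.08206, so 2820 × 0.08206 = 231.4 R/h.
Shield: 5.60/4.20 = 1.333 half-value layers → attenuation 2^(−1.333) = 0.3969.
Combined: 231.4 × 0.3969 = 91.84 R/h.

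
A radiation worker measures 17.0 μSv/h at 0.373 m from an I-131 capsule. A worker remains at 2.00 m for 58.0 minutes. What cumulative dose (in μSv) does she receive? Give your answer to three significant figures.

0.572 μSv

By the inverse-square law, rate at 2.00 m:
17.0 × (0.373/2.00)² = 17.0 × 0.03478 = 0.5913 μSv/h.
Dose = rate × time = 0.5913 μSv/h × 0.9667 h = 0.5716 μSv.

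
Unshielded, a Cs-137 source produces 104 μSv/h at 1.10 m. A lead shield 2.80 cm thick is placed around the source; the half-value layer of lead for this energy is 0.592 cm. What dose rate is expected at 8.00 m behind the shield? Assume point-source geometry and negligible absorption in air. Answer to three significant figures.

Distance alone: 104 × (1.10/8.00)² = 104 × 0.01891 = 1.967 μSv/h.
Shield: 2.80/0.592 = 4.730 half-value layers → attenuation 2^(−4.730) = 0.03768.
Combined: 1.967 × 0.03768 = 0.07412 μSv/h.

0.0741 μSv/h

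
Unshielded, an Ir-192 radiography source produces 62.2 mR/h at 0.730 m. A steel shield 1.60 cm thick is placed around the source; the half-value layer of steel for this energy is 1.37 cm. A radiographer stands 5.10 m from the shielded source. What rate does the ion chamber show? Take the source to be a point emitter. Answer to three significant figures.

0.567 mR/h

Distance alone: 62.2 × (0.730/5.10)² = 62.2 × 0.02049 = 1.274 mR/h.
Shield: 1.60/1.37 = 1.168 half-value layers → attenuation 2^(−1.168) = 0.4450.
Combined: 1.274 × 0.4450 = 0.5669 mR/h.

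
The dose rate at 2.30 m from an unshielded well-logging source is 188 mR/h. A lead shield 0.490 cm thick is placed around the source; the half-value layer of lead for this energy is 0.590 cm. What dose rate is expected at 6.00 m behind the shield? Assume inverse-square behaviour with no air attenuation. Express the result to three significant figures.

Distance alone: (2.30/6.00)² = 0.1469, so 188 × 0.1469 = 27.62 mR/h.
Shield: 0.490/0.590 = 0.8305 half-value layers → attenuation 2^(−0.8305) = 0.5623.
Combined: 27.62 × 0.5623 = 15.53 mR/h.

15.5 mR/h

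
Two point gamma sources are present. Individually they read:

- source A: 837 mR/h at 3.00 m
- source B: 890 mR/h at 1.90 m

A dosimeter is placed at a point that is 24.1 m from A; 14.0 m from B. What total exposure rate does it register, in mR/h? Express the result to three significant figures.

Each source contributes Iᵢ·(dᵢ/rᵢ)²; contributions add.
A: 837 × (3.00/24.1)² = 12.97 mR/h
B: 890 × (1.90/14.0)² = 16.39 mR/h
Total = 12.97 + 16.39 = 29.36 mR/h.

29.4 mR/h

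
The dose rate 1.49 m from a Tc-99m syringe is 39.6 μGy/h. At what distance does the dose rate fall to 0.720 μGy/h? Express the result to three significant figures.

Applying the 1/r² law, d₂ = d₁·√(I₁/I₂).
I₁/I₂ = 39.6/0.720 = 55.00, so d₂ = 1.49 × √55.00 = 11.05 m.

11.1 m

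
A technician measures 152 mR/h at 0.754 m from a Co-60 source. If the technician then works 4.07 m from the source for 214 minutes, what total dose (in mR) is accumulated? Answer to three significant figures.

Intensity scales as (d₁/d₂)², so rate at 4.07 m:
(0.754/4.07)² = 0.03432, so 152 × 0.03432 = 5.217 mR/h.
Dose = rate × time = 5.217 mR/h × 3.567 h = 18.61 mR.

18.6 mR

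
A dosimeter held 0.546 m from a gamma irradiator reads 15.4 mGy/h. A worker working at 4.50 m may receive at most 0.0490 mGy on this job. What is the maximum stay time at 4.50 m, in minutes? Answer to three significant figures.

13.0 min

Since intensity falls as 1/r², rate at 4.50 m:
(0.546/4.50)² = 0.01472, so 15.4 × 0.01472 = 0.2267 mGy/h.
Stay time = 0.0490 mGy ÷ 0.2267 mGy/h = 0.2161 h = 12.97 min.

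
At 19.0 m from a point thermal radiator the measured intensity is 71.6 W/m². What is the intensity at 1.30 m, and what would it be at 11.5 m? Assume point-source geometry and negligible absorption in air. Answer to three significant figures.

15300 W/m²; 195 W/m²

Using I₁d₁² = I₂d₂²,
At 1.30 m: 71.6 × (19.0/1.30)² = 71.6 × 213.6 = 15290 W/m²
At 11.5 m: (1.30/11.5)² = 0.01278, so 15290 × 0.01278 = 195.4 W/m².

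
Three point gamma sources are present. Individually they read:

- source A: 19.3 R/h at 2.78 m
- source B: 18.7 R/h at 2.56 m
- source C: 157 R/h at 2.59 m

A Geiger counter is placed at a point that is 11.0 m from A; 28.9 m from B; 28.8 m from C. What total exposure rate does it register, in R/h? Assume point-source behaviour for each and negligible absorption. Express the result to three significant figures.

By superposition, sum each source's inverse-square contribution:
A: 19.3 × (2.78/11.0)² = 1.233 R/h
B: 18.7 × (2.56/28.9)² = 0.1467 R/h
C: 157 × (2.59/28.8)² = 1.270 R/h
Total = 1.233 + 0.1467 + 1.270 = 2.650 R/h.

2.65 R/h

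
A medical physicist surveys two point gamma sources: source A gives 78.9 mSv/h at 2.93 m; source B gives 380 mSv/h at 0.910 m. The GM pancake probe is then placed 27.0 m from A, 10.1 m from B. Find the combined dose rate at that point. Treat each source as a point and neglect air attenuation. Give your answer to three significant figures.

By superposition, sum each source's inverse-square contribution:
A: 78.9 × (2.93/27.0)² = 0.9291 mSv/h
B: 380 × (0.910/10.1)² = 3.085 mSv/h
Total = 0.9291 + 3.085 = 4.014 mSv/h.

4.01 mSv/h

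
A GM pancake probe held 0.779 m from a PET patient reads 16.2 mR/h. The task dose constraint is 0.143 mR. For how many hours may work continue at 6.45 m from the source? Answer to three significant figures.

Since intensity falls as 1/r², rate at 6.45 m:
16.2 × (0.779/6.45)² = 16.2 × 0.01459 = 0.2364 mR/h.
Stay time = 0.143 mR ÷ 0.2364 mR/h = 0.6049 h.

0.605 h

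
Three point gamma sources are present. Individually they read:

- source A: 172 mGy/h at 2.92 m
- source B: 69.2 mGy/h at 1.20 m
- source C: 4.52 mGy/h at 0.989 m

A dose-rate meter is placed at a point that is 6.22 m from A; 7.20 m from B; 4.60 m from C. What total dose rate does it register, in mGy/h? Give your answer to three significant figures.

Each source contributes Iᵢ·(dᵢ/rᵢ)²; contributions add.
A: 172 × (2.92/6.22)² = 37.91 mGy/h
B: 69.2 × (1.20/7.20)² = 1.922 mGy/h
C: 4.52 × (0.989/4.60)² = 0.2089 mGy/h
Total = 37.91 + 1.922 + 0.2089 = 40.04 mGy/h.

40.0 mGy/h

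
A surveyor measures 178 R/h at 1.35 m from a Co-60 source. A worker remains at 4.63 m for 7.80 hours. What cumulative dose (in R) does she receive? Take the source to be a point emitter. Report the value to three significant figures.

118 R

By the inverse-square law, rate at 4.63 m:
(1.35/4.63)² = 0.08502, so 178 × 0.08502 = 15.13 R/h.
Dose = rate × time = 15.13 R/h × 7.800 h = 118.0 R.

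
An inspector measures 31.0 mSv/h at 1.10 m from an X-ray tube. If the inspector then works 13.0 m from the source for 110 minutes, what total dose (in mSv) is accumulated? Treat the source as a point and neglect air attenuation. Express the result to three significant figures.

Since intensity falls as 1/r², rate at 13.0 m:
(1.10/13.0)² = 0.007160, so 31.0 × 0.007160 = 0.2220 mSv/h.
Dose = rate × time = 0.2220 mSv/h × 1.833 h = 0.4069 mSv.

0.407 mSv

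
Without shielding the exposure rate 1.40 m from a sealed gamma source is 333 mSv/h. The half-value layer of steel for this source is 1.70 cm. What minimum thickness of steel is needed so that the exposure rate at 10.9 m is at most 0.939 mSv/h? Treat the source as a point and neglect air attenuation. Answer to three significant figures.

4.33 cm

At 10.9 m, distance alone gives (1.40/10.9)² = 0.01650, so 333 × 0.01650 = 5.495 mSv/h.
Further attenuation needed: 5.495/0.939 = 5.852.
n = log₂(5.852) = 2.549 half-value layers.
Thickness = 2.549 × 1.70 cm = 4.333 cm.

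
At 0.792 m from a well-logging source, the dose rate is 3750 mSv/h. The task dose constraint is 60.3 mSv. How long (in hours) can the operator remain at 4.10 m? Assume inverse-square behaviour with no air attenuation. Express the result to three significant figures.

By the inverse-square law, rate at 4.10 m:
3750 × (0.792/4.10)² = 3750 × 0.03731 = 139.9 mSv/h.
Stay time = 60.3 mSv ÷ 139.9 mSv/h = 0.4310 h.

0.431 h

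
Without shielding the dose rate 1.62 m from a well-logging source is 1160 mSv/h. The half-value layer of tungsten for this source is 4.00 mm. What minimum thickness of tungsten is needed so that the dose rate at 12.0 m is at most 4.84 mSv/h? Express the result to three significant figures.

8.51 mm

At 12.0 m, distance alone gives (1.62/12.0)² = 0.01823, so 1160 × 0.01823 = 21.15 mSv/h.
Further attenuation needed: 21.15/4.84 = 4.370.
n = log₂(4.370) = 2.128 half-value layers.
Thickness = 2.128 × 4.00 mm = 8.512 mm.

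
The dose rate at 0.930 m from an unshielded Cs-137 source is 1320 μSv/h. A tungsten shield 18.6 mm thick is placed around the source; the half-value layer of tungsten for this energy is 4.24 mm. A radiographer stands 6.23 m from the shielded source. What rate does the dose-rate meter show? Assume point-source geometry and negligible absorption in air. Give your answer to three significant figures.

1.41 μSv/h

Distance alone: (0.930/6.23)² = 0.02228, so 1320 × 0.02228 = 29.41 μSv/h.
Shield: 18.6/4.24 = 4.387 half-value layers → attenuation 2^(−4.387) = 0.04779.
Combined: 29.41 × 0.04779 = 1.406 μSv/h.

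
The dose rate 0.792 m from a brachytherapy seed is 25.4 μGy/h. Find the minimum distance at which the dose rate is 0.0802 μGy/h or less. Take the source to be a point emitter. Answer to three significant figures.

By the inverse-square law, d₂ = d₁·√(I₁/I₂).
I₁/I₂ = 25.4/0.0802 = 316.7, so d₂ = 0.792 × √316.7 = 14.09 m.

14.1 m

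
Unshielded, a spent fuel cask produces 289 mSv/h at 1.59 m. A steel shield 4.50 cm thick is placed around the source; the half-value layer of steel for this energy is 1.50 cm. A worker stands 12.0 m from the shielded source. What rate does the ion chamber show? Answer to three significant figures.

Distance alone: 289 × (1.59/12.0)² = 289 × 0.01756 = 5.075 mSv/h.
Shield: 4.50/1.50 = 3.000 half-value layers → attenuation 2^(−3.000) = 0.1250.
Combined: 5.075 × 0.1250 = 0.6344 mSv/h.

0.634 mSv/h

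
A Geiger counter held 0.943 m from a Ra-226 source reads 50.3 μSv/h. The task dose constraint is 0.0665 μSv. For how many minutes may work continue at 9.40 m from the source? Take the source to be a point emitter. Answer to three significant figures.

7.88 min

Using I₁d₁² = I₂d₂², rate at 9.40 m:
(0.943/9.40)² = 0.01006, so 50.3 × 0.01006 = 0.5060 μSv/h.
Stay time = 0.0665 μSv ÷ 0.5060 μSv/h = 0.1314 h = 7.884 min.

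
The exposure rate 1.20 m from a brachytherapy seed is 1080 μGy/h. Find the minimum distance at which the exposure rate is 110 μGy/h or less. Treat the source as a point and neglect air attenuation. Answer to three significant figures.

3.76 m

Intensity scales as (d₁/d₂)², so d₂ = d₁·√(I₁/I₂).
I₁/I₂ = 1080/110 = 9.818, so d₂ = 1.20 × √9.818 = 3.760 m.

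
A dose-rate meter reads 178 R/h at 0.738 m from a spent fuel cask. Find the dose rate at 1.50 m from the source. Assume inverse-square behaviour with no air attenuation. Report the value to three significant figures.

Applying the 1/r² law, the rate at 1.50 m is
(0.738/1.50)² = 0.2421, so 178 × 0.2421 = 43.09 R/h.

43.1 R/h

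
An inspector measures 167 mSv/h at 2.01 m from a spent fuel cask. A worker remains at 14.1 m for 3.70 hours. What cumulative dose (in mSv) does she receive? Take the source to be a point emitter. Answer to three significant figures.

12.6 mSv

Using I₁d₁² = I₂d₂², rate at 14.1 m:
(2.01/14.1)² = 0.02032, so 167 × 0.02032 = 3.393 mSv/h.
Dose = rate × time = 3.393 mSv/h × 3.700 h = 12.55 mSv.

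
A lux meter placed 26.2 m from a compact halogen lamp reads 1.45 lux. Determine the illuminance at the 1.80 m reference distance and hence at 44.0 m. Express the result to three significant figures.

Applying the 1/r² law,
At 1.80 m: 1.45 × (26.2/1.80)² = 1.45 × 211.9 = 307.3 lux
At 44.0 m: (1.80/44.0)² = 0.001674, so 307.3 × 0.001674 = 0.5144 lux.

307 lux; 0.514 lux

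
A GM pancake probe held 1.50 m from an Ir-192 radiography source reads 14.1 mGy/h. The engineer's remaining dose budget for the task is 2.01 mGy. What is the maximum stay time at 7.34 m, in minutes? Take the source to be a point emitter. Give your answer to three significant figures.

205 min

Since intensity falls as 1/r², rate at 7.34 m:
14.1 × (1.50/7.34)² = 14.1 × 0.04176 = 0.5888 mGy/h.
Stay time = 2.01 mGy ÷ 0.5888 mGy/h = 3.414 h = 204.8 min.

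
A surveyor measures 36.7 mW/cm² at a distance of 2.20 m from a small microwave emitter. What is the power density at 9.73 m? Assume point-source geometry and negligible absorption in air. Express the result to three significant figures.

1.88 mW/cm²

Intensity scales as (d₁/d₂)², so the rate at 9.73 m is
36.7 × (2.20/9.73)² = 36.7 × 0.05112 = 1.876 mW/cm².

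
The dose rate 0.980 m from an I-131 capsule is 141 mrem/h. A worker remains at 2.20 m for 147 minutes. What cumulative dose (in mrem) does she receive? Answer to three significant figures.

68.5 mrem

Intensity scales as (d₁/d₂)², so rate at 2.20 m:
(0.980/2.20)² = 0.1984, so 141 × 0.1984 = 27.97 mrem/h.
Dose = rate × time = 27.97 mrem/h × 2.450 h = 68.53 mrem.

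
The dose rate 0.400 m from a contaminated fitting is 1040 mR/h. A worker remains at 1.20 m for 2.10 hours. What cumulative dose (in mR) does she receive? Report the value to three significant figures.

243 mR

Intensity scales as (d₁/d₂)², so rate at 1.20 m:
1040 × (0.400/1.20)² = 1040 × 0.1111 = 115.5 mR/h.
Dose = rate × time = 115.5 mR/h × 2.100 h = 242.6 mR.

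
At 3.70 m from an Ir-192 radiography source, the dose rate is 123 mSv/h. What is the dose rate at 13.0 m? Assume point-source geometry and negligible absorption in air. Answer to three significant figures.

Since intensity falls as 1/r², the rate at 13.0 m is
123 × (3.70/13.0)² = 123 × 0.08101 = 9.964 mSv/h.

9.96 mSv/h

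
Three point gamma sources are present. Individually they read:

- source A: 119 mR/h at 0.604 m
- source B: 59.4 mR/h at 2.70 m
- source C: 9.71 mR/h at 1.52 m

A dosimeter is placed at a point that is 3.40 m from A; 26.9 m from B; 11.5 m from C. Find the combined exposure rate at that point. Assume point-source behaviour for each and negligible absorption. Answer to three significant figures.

By superposition, sum each source's inverse-square contribution:
A: 119 × (0.604/3.40)² = 3.755 mR/h
B: 59.4 × (2.70/26.9)² = 0.5984 mR/h
C: 9.71 × (1.52/11.5)² = 0.1696 mR/h
Total = 3.755 + 0.5984 + 0.1696 = 4.523 mR/h.

4.52 mR/h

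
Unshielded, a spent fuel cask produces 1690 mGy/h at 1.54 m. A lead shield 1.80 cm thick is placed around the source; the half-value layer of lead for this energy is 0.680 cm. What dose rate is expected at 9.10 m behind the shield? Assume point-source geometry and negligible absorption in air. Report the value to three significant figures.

7.73 mGy/h

Distance alone: (1.54/9.10)² = 0.02864, so 1690 × 0.02864 = 48.40 mGy/h.
Shield: 1.80/0.680 = 2.647 half-value layers → attenuation 2^(−2.647) = 0.1597.
Combined: 48.40 × 0.1597 = 7.729 mGy/h.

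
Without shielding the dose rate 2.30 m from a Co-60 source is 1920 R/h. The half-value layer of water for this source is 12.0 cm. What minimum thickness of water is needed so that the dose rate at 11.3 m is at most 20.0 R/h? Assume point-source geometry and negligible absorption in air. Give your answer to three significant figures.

At 11.3 m, distance alone gives 1920 × (2.30/11.3)² = 1920 × 0.04143 = 79.55 R/h.
Further attenuation needed: 79.55/20.0 = 3.978.
n = log₂(3.978) = 1.992 half-value layers.
Thickness = 1.992 × 12.0 cm = 23.90 cm.

23.9 cm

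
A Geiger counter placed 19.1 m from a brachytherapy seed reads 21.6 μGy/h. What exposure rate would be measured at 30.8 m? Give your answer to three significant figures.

8.31 μGy/h

Intensity scales as (d₁/d₂)², so scaling from 19.1 m to 30.8 m:
(19.1/30.8)² = 0.3846, so 21.6 × 0.3846 = 8.307 μGy/h.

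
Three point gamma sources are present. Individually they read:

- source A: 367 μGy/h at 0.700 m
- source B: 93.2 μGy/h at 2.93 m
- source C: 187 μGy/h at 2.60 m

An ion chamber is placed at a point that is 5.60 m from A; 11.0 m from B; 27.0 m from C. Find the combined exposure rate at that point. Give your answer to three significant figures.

By superposition, sum each source's inverse-square contribution:
A: 367 × (0.700/5.60)² = 5.734 μGy/h
B: 93.2 × (2.93/11.0)² = 6.613 μGy/h
C: 187 × (2.60/27.0)² = 1.734 μGy/h
Total = 5.734 + 6.613 + 1.734 = 14.08 μGy/h.

14.1 μGy/h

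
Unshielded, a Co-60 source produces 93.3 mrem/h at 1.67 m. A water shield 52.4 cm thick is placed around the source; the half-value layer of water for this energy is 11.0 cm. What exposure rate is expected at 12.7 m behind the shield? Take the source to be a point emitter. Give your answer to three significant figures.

0.0594 mrem/h

Distance alone: (1.67/12.7)² = 0.01729, so 93.3 × 0.01729 = 1.613 mrem/h.
Shield: 52.4/11.0 = 4.764 half-value layers → attenuation 2^(−4.764) = 0.03680.
Combined: 1.613 × 0.03680 = 0.05936 mrem/h.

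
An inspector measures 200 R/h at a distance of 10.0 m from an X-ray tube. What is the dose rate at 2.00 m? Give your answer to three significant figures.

5000 R/h

Since intensity falls as 1/r², the rate at 2.00 m is
(10.0/2.00)² = 25.00, so 200 × 25.00 = 5000 R/h.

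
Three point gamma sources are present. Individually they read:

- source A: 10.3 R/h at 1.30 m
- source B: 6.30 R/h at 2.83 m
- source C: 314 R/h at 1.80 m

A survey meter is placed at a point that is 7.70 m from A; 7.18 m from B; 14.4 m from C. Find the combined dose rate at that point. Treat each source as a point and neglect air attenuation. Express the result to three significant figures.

6.18 R/h

Each source contributes Iᵢ·(dᵢ/rᵢ)²; contributions add.
A: 10.3 × (1.30/7.70)² = 0.2936 R/h
B: 6.30 × (2.83/7.18)² = 0.9787 R/h
C: 314 × (1.80/14.4)² = 4.906 R/h
Total = 0.2936 + 0.9787 + 4.906 = 6.178 R/h.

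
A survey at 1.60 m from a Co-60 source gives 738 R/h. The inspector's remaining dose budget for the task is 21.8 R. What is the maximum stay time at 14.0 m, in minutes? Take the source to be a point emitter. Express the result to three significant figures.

136 min

Applying the 1/r² law, rate at 14.0 m:
738 × (1.60/14.0)² = 738 × 0.01306 = 9.638 R/h.
Stay time = 21.8 R ÷ 9.638 R/h = 2.262 h = 135.7 min.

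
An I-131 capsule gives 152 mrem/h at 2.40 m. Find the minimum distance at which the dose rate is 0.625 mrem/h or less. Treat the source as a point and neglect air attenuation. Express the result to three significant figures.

Applying the 1/r² law, d₂ = d₁·√(I₁/I₂).
I₁/I₂ = 152/0.625 = 243.2, so d₂ = 2.40 × √243.2 = 37.43 m.

37.4 m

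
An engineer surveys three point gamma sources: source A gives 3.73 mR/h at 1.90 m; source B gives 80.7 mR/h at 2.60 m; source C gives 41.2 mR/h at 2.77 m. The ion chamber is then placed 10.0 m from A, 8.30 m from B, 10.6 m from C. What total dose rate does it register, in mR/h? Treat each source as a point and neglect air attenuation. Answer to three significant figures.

10.9 mR/h

By superposition, sum each source's inverse-square contribution:
A: 3.73 × (1.90/10.0)² = 0.1347 mR/h
B: 80.7 × (2.60/8.30)² = 7.919 mR/h
C: 41.2 × (2.77/10.6)² = 2.813 mR/h
Total = 0.1347 + 7.919 + 2.813 = 10.87 mR/h.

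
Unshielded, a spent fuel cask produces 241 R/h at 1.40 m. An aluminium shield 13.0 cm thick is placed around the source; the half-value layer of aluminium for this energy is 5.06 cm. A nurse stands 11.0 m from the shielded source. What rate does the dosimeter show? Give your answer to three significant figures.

0.658 R/h

Distance alone: 241 × (1.40/11.0)² = 241 × 0.01620 = 3.904 R/h.
Shield: 13.0/5.06 = 2.569 half-value layers → attenuation 2^(−2.569) = 0.1685.
Combined: 3.904 × 0.1685 = 0.6578 R/h.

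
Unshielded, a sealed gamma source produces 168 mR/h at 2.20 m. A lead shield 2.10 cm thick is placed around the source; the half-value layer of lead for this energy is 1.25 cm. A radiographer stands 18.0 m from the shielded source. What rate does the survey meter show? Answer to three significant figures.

Distance alone: (2.20/18.0)² = 0.01494, so 168 × 0.01494 = 2.510 mR/h.
Shield: 2.10/1.25 = 1.680 half-value layers → attenuation 2^(−1.680) = 0.3121.
Combined: 2.510 × 0.3121 = 0.7834 mR/h.

0.783 mR/h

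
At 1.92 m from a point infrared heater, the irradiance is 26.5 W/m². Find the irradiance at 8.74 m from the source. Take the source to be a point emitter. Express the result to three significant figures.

Applying the 1/r² law, the rate at 8.74 m is
26.5 × (1.92/8.74)² = 26.5 × 0.04826 = 1.279 W/m².

1.28 W/m²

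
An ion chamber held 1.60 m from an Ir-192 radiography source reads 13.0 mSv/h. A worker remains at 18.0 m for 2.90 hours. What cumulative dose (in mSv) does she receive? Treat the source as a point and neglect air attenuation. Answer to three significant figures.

0.298 mSv

Applying the 1/r² law, rate at 18.0 m:
13.0 × (1.60/18.0)² = 13.0 × 0.007901 = 0.1027 mSv/h.
Dose = rate × time = 0.1027 mSv/h × 2.900 h = 0.2978 mSv.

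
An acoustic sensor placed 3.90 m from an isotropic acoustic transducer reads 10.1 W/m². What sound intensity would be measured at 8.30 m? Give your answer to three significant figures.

Applying the 1/r² law, scaling from 3.90 m to 8.30 m:
10.1 × (3.90/8.30)² = 10.1 × 0.2208 = 2.230 W/m².

2.23 W/m²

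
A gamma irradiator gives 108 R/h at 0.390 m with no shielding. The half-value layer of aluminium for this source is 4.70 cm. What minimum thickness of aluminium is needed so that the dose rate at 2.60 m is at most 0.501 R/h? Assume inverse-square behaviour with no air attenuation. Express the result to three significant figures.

10.7 cm

At 2.60 m, distance alone gives 108 × (0.390/2.60)² = 108 × 0.02250 = 2.430 R/h.
Further attenuation needed: 2.430/0.501 = 4.850.
n = log₂(4.850) = 2.278 half-value layers.
Thickness = 2.278 × 4.70 cm = 10.71 cm.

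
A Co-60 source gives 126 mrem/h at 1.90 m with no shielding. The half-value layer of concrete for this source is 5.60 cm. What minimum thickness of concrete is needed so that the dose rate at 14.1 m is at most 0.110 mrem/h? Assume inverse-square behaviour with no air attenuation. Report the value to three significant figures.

24.5 cm

At 14.1 m, distance alone gives 126 × (1.90/14.1)² = 126 × 0.01816 = 2.288 mrem/h.
Further attenuation needed: 2.288/0.110 = 20.80.
n = log₂(20.80) = 4.379 half-value layers.
Thickness = 4.379 × 5.60 cm = 24.52 cm.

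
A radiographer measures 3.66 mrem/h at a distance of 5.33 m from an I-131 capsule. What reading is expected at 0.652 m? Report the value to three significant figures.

245 mrem/h

Intensity scales as (d₁/d₂)², so the rate at 0.652 m is
3.66 × (5.33/0.652)² = 3.66 × 66.83 = 244.6 mrem/h.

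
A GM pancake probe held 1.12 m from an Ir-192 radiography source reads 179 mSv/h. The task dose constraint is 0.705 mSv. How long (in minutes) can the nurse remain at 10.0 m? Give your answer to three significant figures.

Applying the 1/r² law, rate at 10.0 m:
(1.12/10.0)² = 0.01254, so 179 × 0.01254 = 2.245 mSv/h.
Stay time = 0.705 mSv ÷ 2.245 mSv/h = 0.3140 h = 18.84 min.

18.8 min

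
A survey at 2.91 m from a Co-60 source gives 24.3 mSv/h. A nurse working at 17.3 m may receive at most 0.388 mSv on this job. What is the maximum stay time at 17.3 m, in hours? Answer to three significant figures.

0.564 h

Using I₁d₁² = I₂d₂², rate at 17.3 m:
24.3 × (2.91/17.3)² = 24.3 × 0.02829 = 0.6874 mSv/h.
Stay time = 0.388 mSv ÷ 0.6874 mSv/h = 0.5644 h.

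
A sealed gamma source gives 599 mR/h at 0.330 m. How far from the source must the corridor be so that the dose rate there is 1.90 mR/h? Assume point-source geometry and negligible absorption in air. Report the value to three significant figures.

5.86 m

Intensity scales as (d₁/d₂)², so d₂ = d₁·√(I₁/I₂).
I₁/I₂ = 599/1.90 = 315.3, so d₂ = 0.330 × √315.3 = 5.860 m.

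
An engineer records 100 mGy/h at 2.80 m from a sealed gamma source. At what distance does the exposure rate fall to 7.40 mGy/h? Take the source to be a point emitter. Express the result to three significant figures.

10.3 m

Using I₁d₁² = I₂d₂², d₂ = d₁·√(I₁/I₂).
I₁/I₂ = 100/7.40 = 13.51, so d₂ = 2.80 × √13.51 = 10.29 m.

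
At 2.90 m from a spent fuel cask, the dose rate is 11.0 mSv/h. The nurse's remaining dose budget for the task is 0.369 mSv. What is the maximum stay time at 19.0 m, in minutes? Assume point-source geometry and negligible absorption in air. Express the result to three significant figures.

86.4 min

Intensity scales as (d₁/d₂)², so rate at 19.0 m:
11.0 × (2.90/19.0)² = 11.0 × 0.02330 = 0.2563 mSv/h.
Stay time = 0.369 mSv ÷ 0.2563 mSv/h = 1.440 h = 86.40 min.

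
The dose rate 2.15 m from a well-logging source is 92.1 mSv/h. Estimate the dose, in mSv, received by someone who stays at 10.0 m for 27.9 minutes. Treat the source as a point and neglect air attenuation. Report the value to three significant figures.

1.98 mSv

Since intensity falls as 1/r², rate at 10.0 m:
92.1 × (2.15/10.0)² = 92.1 × 0.04622 = 4.257 mSv/h.
Dose = rate × time = 4.257 mSv/h × 0.4650 h = 1.980 mSv.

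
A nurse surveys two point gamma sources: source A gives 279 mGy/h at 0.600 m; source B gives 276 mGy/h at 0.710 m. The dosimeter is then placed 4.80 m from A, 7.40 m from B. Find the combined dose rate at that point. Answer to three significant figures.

6.90 mGy/h

By superposition, sum each source's inverse-square contribution:
A: 279 × (0.600/4.80)² = 4.359 mGy/h
B: 276 × (0.710/7.40)² = 2.541 mGy/h
Total = 4.359 + 2.541 = 6.900 mGy/h.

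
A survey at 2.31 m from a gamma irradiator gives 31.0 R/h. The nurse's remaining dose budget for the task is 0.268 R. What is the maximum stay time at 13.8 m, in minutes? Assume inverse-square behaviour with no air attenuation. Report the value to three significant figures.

18.5 min

Applying the 1/r² law, rate at 13.8 m:
31.0 × (2.31/13.8)² = 31.0 × 0.02802 = 0.8686 R/h.
Stay time = 0.268 R ÷ 0.8686 R/h = 0.3085 h = 18.51 min.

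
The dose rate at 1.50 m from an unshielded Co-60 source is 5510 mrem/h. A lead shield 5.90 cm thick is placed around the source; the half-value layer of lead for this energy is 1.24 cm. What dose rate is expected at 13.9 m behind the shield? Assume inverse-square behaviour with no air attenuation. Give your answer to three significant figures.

Distance alone: (1.50/13.9)² = 0.01165, so 5510 × 0.01165 = 64.19 mrem/h.
Shield: 5.90/1.24 = 4.758 half-value layers → attenuation 2^(−4.758) = 0.03696.
Combined: 64.19 × 0.03696 = 2.372 mrem/h.

2.37 mrem/h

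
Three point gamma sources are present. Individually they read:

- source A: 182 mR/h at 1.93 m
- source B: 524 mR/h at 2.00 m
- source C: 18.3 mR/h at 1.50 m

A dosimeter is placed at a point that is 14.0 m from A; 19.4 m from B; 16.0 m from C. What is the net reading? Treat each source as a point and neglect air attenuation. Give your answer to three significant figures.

9.19 mR/h

By superposition, sum each source's inverse-square contribution:
A: 182 × (1.93/14.0)² = 3.459 mR/h
B: 524 × (2.00/19.4)² = 5.569 mR/h
C: 18.3 × (1.50/16.0)² = 0.1608 mR/h
Total = 3.459 + 5.569 + 0.1608 = 9.189 mR/h.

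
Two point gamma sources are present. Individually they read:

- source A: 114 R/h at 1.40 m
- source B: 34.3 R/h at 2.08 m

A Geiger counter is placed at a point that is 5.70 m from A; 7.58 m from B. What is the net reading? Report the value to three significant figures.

9.46 R/h

By superposition, sum each source's inverse-square contribution:
A: 114 × (1.40/5.70)² = 6.877 R/h
B: 34.3 × (2.08/7.58)² = 2.583 R/h
Total = 6.877 + 2.583 = 9.460 R/h.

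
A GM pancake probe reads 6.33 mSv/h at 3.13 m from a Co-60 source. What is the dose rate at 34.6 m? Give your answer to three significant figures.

0.0518 mSv/h

Since intensity falls as 1/r², the rate at 34.6 m is
6.33 × (3.13/34.6)² = 6.33 × 0.008183 = 0.05180 mSv/h.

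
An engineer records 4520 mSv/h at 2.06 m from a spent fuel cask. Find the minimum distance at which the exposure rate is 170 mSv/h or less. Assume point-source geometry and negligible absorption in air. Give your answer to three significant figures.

10.6 m

By the inverse-square law, d₂ = d₁·√(I₁/I₂).
I₁/I₂ = 4520/170 = 26.59, so d₂ = 2.06 × √26.59 = 10.62 m.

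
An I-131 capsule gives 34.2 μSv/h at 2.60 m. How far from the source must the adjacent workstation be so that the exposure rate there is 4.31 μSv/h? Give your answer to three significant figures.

7.32 m

Applying the 1/r² law, d₂ = d₁·√(I₁/I₂).
I₁/I₂ = 34.2/4.31 = 7.935, so d₂ = 2.60 × √7.935 = 7.324 m.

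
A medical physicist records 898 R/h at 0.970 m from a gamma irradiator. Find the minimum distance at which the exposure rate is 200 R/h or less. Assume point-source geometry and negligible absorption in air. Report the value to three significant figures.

2.06 m

Intensity scales as (d₁/d₂)², so d₂ = d₁·√(I₁/I₂).
I₁/I₂ = 898/200 = 4.490, so d₂ = 0.970 × √4.490 = 2.055 m.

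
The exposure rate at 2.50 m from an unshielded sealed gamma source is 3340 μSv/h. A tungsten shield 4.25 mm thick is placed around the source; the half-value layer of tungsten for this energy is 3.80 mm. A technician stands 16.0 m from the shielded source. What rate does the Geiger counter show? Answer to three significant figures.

37.6 μSv/h

Distance alone: 3340 × (2.50/16.0)² = 3340 × 0.02441 = 81.53 μSv/h.
Shield: 4.25/3.80 = 1.118 half-value layers → attenuation 2^(−1.118) = 0.4607.
Combined: 81.53 × 0.4607 = 37.56 μSv/h.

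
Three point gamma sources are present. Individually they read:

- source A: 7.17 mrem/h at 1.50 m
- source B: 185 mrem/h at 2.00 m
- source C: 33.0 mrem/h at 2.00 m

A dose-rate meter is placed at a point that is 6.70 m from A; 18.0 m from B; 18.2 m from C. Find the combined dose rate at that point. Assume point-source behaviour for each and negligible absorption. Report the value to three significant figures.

Each source contributes Iᵢ·(dᵢ/rᵢ)²; contributions add.
A: 7.17 × (1.50/6.70)² = 0.3594 mrem/h
B: 185 × (2.00/18.0)² = 2.284 mrem/h
C: 33.0 × (2.00/18.2)² = 0.3985 mrem/h
Total = 0.3594 + 2.284 + 0.3985 = 3.042 mrem/h.

3.04 mrem/h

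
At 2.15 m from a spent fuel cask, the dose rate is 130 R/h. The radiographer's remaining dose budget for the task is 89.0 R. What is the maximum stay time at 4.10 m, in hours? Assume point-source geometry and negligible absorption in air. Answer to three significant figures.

Intensity scales as (d₁/d₂)², so rate at 4.10 m:
130 × (2.15/4.10)² = 130 × 0.2750 = 35.75 R/h.
Stay time = 89.0 R ÷ 35.75 R/h = 2.490 h.

2.49 h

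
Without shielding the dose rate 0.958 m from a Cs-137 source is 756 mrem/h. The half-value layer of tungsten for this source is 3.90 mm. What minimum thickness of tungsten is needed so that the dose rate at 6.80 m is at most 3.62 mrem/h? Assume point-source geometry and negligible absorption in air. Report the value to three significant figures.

8.00 mm

At 6.80 m, distance alone gives 756 × (0.958/6.80)² = 756 × 0.01985 = 15.01 mrem/h.
Further attenuation needed: 15.01/3.62 = 4.146.
n = log₂(4.146) = 2.052 half-value layers.
Thickness = 2.052 × 3.90 mm = 8.003 mm.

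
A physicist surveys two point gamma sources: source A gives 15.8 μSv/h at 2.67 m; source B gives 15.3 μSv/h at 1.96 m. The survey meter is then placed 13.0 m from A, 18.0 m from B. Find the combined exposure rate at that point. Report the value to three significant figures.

By superposition, sum each source's inverse-square contribution:
A: 15.8 × (2.67/13.0)² = 0.6665 μSv/h
B: 15.3 × (1.96/18.0)² = 0.1814 μSv/h
Total = 0.6665 + 0.1814 = 0.8479 μSv/h.

0.848 μSv/h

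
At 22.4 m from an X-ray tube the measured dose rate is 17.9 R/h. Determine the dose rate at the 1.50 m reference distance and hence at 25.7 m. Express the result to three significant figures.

3990 R/h; 13.6 R/h

By the inverse-square law,
At 1.50 m: 17.9 × (22.4/1.50)² = 17.9 × 223.0 = 3992 R/h
At 25.7 m: 3992 × (1.50/25.7)² = 3992 × 0.003407 = 13.60 R/h.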